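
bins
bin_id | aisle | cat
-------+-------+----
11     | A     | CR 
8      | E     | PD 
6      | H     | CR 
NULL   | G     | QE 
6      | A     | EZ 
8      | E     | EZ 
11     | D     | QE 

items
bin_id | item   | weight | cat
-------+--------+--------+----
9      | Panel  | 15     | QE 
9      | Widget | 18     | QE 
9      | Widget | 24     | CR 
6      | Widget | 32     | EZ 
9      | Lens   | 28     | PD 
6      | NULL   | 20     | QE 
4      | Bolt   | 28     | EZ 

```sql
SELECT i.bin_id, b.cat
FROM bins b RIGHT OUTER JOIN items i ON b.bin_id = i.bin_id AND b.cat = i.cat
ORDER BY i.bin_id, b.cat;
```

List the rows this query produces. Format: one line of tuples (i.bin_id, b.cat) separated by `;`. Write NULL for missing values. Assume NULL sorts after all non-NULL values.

(4, NULL); (6, EZ); (6, NULL); (9, NULL); (9, NULL); (9, NULL); (9, NULL)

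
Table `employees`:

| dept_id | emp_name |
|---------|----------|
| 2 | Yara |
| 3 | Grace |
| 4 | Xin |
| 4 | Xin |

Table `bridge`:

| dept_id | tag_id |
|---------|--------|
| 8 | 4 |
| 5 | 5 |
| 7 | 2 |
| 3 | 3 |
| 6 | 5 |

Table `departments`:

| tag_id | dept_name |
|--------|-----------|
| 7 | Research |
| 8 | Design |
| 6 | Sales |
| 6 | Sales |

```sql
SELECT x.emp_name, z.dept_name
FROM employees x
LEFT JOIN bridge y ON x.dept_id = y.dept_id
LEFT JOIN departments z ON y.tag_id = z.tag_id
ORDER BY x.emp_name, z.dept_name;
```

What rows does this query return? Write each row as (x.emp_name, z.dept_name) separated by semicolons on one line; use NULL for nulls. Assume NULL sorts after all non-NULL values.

(Grace, NULL); (Xin, NULL); (Xin, NULL); (Yara, NULL)

Joins associate left-to-right: employees LEFT JOIN bridge on dept_id gives 4 intermediate row(s).
Then LEFT JOIN `departments z` on tag_id: each of those 4 rows is kept; rows whose y.tag_id has no match in z get NULL for z's columns.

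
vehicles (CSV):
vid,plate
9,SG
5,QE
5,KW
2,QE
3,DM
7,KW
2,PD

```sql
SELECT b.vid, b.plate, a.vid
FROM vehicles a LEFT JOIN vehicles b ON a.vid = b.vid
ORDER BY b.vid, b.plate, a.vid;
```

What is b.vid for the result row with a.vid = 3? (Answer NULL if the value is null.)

LEFT JOIN keeps every row from `vehicles a`; unmatched rows get NULL for `vehicles b`'s columns.
Matching on a.vid = b.vid.
Matched pairs: 11; unmatched a rows kept: 0.

3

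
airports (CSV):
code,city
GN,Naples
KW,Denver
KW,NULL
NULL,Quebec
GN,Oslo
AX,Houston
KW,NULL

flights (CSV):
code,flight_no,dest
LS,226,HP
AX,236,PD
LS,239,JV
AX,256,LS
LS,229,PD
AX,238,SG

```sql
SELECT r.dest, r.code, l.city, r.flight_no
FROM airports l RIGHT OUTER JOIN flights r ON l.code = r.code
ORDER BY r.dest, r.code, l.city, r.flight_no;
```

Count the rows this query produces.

6

RIGHT JOIN keeps every row from `flights`; unmatched rows get NULL for `airports`'s columns.
Matching on l.code = r.code. A NULL in a compared column never satisfies the condition.
Matched pairs: 3; unmatched r rows kept: 3.
Total: 3 matched + 3 padded = 6 rows.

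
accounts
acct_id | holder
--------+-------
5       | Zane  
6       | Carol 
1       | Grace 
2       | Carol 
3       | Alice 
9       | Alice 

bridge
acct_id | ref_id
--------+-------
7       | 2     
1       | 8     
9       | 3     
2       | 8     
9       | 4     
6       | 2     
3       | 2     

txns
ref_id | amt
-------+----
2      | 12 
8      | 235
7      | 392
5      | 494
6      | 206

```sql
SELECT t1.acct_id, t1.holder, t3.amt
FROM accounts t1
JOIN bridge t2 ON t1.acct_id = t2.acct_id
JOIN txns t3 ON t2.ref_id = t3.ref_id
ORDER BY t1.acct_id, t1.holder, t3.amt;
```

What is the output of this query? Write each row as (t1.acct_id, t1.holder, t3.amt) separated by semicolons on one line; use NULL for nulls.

(1, Grace, 235); (2, Carol, 235); (3, Alice, 12); (6, Carol, 12)

Evaluate left to right. First `accounts t1 INNER JOIN bridge t2` on acct_id: 6 row(s).
Then INNER JOIN `txns t3` on ref_id: keep only rows whose t2.ref_id appears in t3.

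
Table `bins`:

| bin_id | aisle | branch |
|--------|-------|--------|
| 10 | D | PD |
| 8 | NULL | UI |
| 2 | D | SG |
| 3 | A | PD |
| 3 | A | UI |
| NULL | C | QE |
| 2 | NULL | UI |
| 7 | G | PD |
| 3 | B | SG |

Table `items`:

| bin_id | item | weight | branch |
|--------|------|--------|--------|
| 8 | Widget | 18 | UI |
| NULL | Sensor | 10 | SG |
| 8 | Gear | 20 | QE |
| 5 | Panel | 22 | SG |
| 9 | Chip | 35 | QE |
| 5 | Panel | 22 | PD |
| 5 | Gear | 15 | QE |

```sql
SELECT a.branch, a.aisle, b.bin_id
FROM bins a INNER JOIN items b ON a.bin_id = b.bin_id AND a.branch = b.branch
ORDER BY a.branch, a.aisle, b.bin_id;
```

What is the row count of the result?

INNER JOIN keeps only pairs where the ON condition holds.
Matching on a.bin_id = b.bin_id AND a.branch = b.branch. A NULL in a compared column never satisfies the condition.
Matched pairs: 1.
Total: 1 rows.

1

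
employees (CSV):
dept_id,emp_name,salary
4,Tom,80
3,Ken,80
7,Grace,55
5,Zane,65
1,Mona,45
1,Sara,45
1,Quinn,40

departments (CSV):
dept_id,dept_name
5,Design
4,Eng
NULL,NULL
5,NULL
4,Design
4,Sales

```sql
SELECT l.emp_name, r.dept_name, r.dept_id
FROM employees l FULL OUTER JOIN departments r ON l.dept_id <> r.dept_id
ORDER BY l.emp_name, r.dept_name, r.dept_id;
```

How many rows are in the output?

31

FULL OUTER JOIN keeps every row from both sides; unmatched rows get NULL for the other side's columns.
Matching on l.dept_id <> r.dept_id. A NULL in a compared column never satisfies the condition.
Matched pairs: 30; unmatched l rows kept: 0; unmatched r rows kept: 1.
Total: 30 matched + 1 padded = 31 rows.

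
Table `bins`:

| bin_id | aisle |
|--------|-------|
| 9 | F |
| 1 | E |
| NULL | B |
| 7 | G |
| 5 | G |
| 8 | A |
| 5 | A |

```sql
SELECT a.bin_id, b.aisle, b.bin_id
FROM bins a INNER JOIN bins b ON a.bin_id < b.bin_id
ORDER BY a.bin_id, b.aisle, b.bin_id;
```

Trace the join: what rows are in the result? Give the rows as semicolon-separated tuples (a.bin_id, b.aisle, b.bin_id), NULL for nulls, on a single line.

(1, A, 5); (1, A, 8); (1, F, 9); (1, G, 5); (1, G, 7); (5, A, 8); (5, A, 8); (5, F, 9); (5, F, 9); (5, G, 7); (5, G, 7); (7, A, 8); (7, F, 9); (8, F, 9)

INNER JOIN keeps only pairs where the ON condition holds.
Matching on a.bin_id < b.bin_id. A NULL in a compared column never satisfies the condition.
- bin_id=9: no matching b row, dropped.
- bin_id=1: 5 matching b row(s), so 5 row(s) emitted.
- bin_id=NULL: no matching b row, dropped.
- bin_id=7: 2 matching b row(s), so 2 row(s) emitted.
- bin_id=5: 3 matching b row(s), so 3 row(s) emitted.
- bin_id=8: 1 matching b row(s), so 1 row(s) emitted.
- bin_id=5: 3 matching b row(s), so 3 row(s) emitted.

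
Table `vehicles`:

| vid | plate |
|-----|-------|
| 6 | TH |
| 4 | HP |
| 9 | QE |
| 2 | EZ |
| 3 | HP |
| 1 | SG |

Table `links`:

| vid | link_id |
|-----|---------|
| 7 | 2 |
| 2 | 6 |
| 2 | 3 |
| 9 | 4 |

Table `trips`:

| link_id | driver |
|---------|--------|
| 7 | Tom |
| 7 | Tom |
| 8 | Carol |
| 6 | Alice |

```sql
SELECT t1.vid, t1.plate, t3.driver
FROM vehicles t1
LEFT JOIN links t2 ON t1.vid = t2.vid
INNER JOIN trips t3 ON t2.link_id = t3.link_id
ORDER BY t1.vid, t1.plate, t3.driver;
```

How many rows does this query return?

Step 1 — t1 LEFT JOIN t2 on vid → 7 row(s).
Then INNER JOIN `trips t3` on link_id: keep only rows whose t2.link_id appears in t3.
Result: 1 row(s).

1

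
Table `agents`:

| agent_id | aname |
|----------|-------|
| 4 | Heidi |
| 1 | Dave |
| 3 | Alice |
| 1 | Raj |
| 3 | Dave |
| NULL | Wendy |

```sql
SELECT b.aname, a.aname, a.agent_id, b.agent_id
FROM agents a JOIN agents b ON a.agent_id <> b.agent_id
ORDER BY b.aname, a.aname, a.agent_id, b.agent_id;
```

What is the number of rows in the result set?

INNER JOIN keeps only pairs where the ON condition holds.
Matching on a.agent_id <> b.agent_id. A NULL in a compared column never satisfies the condition.
- agent_id=4: 4 matching b row(s), so 4 row(s) emitted.
- agent_id=1: 3 matching b row(s), so 3 row(s) emitted.
- agent_id=3: 3 matching b row(s), so 3 row(s) emitted.
- agent_id=1: 3 matching b row(s), so 3 row(s) emitted.
- agent_id=3: 3 matching b row(s), so 3 row(s) emitted.
- agent_id=NULL: no matching b row, dropped.
Total: 16 rows.

16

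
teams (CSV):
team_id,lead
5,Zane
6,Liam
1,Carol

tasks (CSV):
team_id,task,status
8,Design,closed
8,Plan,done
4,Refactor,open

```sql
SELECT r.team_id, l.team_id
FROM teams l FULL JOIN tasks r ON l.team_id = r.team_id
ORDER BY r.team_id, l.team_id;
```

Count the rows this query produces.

FULL OUTER JOIN keeps every row from both sides; unmatched rows get NULL for the other side's columns.
Matching on l.team_id = r.team_id.
- l (team_id=5) has no partner → padded with NULL.
- l (team_id=6) has no partner → padded with NULL.
- l (team_id=1) has no partner → padded with NULL.
- 3 row(s) from r found no l partner → padded with NULL.
Total: 0 matched + 6 padded = 6 rows.

6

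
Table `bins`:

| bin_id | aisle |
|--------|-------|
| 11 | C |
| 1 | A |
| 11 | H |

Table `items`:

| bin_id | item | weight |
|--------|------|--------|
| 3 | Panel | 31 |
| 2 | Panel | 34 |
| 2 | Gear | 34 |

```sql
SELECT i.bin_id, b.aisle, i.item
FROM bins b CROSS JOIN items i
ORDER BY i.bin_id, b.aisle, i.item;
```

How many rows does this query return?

9

CROSS JOIN pairs every row of `bins` with every row of `items`: 3 × 3 = 9 rows.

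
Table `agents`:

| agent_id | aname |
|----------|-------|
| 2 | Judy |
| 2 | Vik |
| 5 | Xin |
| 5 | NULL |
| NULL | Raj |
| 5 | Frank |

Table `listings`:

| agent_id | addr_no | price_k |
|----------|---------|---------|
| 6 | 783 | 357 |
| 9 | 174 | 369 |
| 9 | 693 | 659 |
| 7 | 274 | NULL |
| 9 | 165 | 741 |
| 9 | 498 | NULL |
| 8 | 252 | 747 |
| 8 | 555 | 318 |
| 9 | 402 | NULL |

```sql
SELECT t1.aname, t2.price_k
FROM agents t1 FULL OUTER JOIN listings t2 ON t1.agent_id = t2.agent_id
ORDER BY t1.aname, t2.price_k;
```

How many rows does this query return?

FULL OUTER JOIN keeps every row from both sides; unmatched rows get NULL for the other side's columns.
Matching on t1.agent_id = t2.agent_id. A NULL in a compared column never satisfies the condition.
Matched pairs: 0; unmatched t1 rows kept: 6; unmatched t2 rows kept: 9.
Total: 0 matched + 15 padded = 15 rows.

15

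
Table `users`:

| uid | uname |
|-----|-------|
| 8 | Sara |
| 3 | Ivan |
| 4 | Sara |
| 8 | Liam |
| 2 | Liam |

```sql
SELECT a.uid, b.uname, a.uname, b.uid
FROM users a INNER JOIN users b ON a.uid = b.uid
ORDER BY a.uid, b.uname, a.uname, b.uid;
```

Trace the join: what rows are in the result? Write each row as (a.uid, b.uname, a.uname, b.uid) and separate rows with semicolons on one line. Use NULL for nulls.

(2, Liam, Liam, 2); (3, Ivan, Ivan, 3); (4, Sara, Sara, 4); (8, Liam, Liam, 8); (8, Liam, Sara, 8); (8, Sara, Liam, 8); (8, Sara, Sara, 8)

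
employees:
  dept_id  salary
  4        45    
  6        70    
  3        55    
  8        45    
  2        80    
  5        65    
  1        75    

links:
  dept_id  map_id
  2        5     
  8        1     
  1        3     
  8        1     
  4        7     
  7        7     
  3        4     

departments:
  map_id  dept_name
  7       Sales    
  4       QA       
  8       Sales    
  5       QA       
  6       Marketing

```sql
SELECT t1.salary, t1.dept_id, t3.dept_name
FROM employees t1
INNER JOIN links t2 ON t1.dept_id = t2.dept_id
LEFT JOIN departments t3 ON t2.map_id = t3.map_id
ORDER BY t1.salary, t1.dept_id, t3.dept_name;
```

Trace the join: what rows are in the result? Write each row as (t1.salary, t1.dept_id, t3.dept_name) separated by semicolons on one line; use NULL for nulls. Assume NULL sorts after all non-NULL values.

(45, 4, Sales); (45, 8, NULL); (45, 8, NULL); (55, 3, QA); (75, 1, NULL); (80, 2, QA)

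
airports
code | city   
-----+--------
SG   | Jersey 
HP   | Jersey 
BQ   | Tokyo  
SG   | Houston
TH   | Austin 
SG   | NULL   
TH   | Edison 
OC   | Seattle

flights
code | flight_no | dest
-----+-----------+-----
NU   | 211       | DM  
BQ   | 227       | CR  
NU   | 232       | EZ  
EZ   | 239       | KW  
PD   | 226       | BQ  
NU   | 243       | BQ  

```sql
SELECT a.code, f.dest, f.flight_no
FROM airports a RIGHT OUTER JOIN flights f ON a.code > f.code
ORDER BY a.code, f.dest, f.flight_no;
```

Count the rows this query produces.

37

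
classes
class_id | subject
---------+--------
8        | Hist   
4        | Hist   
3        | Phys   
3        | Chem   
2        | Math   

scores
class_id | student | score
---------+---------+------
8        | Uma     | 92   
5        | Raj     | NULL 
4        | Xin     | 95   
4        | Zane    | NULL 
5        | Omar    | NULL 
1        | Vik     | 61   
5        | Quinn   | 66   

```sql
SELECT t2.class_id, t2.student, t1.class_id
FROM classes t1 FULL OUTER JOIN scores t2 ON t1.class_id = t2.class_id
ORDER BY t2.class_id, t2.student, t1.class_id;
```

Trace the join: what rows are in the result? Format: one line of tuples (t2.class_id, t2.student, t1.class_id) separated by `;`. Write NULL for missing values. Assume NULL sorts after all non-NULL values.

FULL OUTER JOIN keeps every row from both sides; unmatched rows get NULL for the other side's columns.
Matching on t1.class_id = t2.class_id.
Matched pairs: 3; unmatched t1 rows kept: 3; unmatched t2 rows kept: 4.

(1, Vik, NULL); (4, Xin, 4); (4, Zane, 4); (5, Omar, NULL); (5, Quinn, NULL); (5, Raj, NULL); (8, Uma, 8); (NULL, NULL, 2); (NULL, NULL, 3); (NULL, NULL, 3)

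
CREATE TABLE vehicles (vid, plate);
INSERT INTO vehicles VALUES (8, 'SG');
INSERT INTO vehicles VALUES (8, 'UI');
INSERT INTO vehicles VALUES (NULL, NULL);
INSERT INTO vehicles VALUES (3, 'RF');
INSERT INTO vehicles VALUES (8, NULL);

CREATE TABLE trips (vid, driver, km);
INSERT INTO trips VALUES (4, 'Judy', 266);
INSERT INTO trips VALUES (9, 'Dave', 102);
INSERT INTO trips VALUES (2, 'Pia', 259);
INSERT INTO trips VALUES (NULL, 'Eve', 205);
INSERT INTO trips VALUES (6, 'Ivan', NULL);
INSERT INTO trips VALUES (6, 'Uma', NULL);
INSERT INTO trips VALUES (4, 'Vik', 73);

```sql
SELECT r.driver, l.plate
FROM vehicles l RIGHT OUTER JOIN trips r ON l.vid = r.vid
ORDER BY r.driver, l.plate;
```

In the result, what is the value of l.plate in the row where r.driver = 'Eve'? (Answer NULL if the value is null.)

NULL

RIGHT JOIN keeps every row from `trips`; unmatched rows get NULL for `vehicles`'s columns.
Matching on l.vid = r.vid. A NULL in a compared column never satisfies the condition.
- l row (vid=8): no match.
- l row (vid=8): no match.
- l row (vid=NULL): no match.
- l row (vid=3): no match.
- l row (vid=8): no match.
- plus 7 unmatched r row(s), each kept with NULL l columns.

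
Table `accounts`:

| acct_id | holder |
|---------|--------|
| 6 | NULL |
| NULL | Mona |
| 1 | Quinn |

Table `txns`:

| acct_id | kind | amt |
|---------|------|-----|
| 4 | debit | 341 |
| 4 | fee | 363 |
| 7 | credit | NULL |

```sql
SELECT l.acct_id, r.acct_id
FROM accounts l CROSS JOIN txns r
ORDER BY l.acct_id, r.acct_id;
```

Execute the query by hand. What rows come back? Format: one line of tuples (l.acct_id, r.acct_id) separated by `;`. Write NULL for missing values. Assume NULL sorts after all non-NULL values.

CROSS JOIN pairs every row of `accounts` with every row of `txns`: 3 × 3 = 9 rows.
After projecting and ordering:
l.acct_id | r.acct_id
1 | 4
1 | 4
1 | 7
6 | 4
6 | 4
6 | 7
NULL | 4
NULL | 4
NULL | 7

(1, 4); (1, 4); (1, 7); (6, 4); (6, 4); (6, 7); (NULL, 4); (NULL, 4); (NULL, 7)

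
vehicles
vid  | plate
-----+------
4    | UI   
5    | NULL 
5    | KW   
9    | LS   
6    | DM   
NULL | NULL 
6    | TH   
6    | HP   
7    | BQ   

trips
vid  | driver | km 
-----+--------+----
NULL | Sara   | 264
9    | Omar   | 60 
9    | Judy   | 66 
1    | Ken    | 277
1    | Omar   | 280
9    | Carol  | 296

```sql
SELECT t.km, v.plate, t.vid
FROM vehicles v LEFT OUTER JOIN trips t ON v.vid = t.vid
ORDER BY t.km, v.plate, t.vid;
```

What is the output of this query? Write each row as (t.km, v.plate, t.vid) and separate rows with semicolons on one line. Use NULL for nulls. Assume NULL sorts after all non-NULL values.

LEFT JOIN keeps every row from `vehicles`; unmatched rows get NULL for `trips`'s columns.
Matching on v.vid = t.vid. A NULL in a compared column never satisfies the condition.
- vid=4: no t row matches, row kept with t columns NULL.
- vid=5: no t row matches, row kept with t columns NULL.
- vid=5: no t row matches, row kept with t columns NULL.
- vid=9: 3 matching t row(s), so 3 row(s) emitted.
- vid=6: no t row matches, row kept with t columns NULL.
- vid=NULL: no t row matches, row kept with t columns NULL.
- vid=6: no t row matches, row kept with t columns NULL.
- vid=6: no t row matches, row kept with t columns NULL.
- vid=7: no t row matches, row kept with t columns NULL.

(60, LS, 9); (66, LS, 9); (296, LS, 9); (NULL, BQ, NULL); (NULL, DM, NULL); (NULL, HP, NULL); (NULL, KW, NULL); (NULL, TH, NULL); (NULL, UI, NULL); (NULL, NULL, NULL); (NULL, NULL, NULL)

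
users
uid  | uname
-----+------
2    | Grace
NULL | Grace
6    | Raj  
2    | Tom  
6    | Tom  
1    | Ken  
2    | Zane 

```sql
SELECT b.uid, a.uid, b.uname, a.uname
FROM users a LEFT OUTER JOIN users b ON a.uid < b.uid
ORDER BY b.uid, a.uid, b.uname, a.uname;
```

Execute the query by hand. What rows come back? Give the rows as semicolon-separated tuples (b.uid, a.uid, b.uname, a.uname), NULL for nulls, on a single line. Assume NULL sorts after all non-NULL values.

(2, 1, Grace, Ken); (2, 1, Tom, Ken); (2, 1, Zane, Ken); (6, 1, Raj, Ken); (6, 1, Tom, Ken); (6, 2, Raj, Grace); (6, 2, Raj, Tom); (6, 2, Raj, Zane); (6, 2, Tom, Grace); (6, 2, Tom, Tom); (6, 2, Tom, Zane); (NULL, 6, NULL, Raj); (NULL, 6, NULL, Tom); (NULL, NULL, NULL, Grace)

LEFT JOIN keeps every row from `users a`; unmatched rows get NULL for `users b`'s columns.
Matching on a.uid < b.uid. A NULL in a compared column never satisfies the condition.
- uid=2: 2 matching b row(s), so 2 row(s) emitted.
- uid=NULL: no b row matches, row kept with b columns NULL.
- uid=6: no b row matches, row kept with b columns NULL.
- uid=2: 2 matching b row(s), so 2 row(s) emitted.
- uid=6: no b row matches, row kept with b columns NULL.
- uid=1: 5 matching b row(s), so 5 row(s) emitted.
- uid=2: 2 matching b row(s), so 2 row(s) emitted.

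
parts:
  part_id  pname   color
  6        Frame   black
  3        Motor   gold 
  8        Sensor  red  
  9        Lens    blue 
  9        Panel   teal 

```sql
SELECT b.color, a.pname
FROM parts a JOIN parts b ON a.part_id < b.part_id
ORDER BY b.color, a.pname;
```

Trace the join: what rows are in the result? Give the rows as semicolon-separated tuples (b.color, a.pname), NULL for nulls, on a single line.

(black, Motor); (blue, Frame); (blue, Motor); (blue, Sensor); (red, Frame); (red, Motor); (teal, Frame); (teal, Motor); (teal, Sensor)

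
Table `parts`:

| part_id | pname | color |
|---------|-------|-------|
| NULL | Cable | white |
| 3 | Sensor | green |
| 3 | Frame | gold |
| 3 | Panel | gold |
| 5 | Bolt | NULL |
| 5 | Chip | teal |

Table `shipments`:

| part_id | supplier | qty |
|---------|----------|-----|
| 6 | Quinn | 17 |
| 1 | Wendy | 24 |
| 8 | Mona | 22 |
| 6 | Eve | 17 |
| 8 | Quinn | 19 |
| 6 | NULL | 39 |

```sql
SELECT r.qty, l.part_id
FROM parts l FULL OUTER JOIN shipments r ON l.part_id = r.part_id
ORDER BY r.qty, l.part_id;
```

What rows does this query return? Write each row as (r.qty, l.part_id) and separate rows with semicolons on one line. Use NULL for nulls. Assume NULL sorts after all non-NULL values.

(17, NULL); (17, NULL); (19, NULL); (22, NULL); (24, NULL); (39, NULL); (NULL, 3); (NULL, 3); (NULL, 3); (NULL, 5); (NULL, 5); (NULL, NULL)

FULL OUTER JOIN keeps every row from both sides; unmatched rows get NULL for the other side's columns.
Matching on l.part_id = r.part_id. A NULL in a compared column never satisfies the condition.
- part_id=NULL: no r row matches, row kept with r columns NULL.
- part_id=3: no r row matches, row kept with r columns NULL.
- part_id=3: no r row matches, row kept with r columns NULL.
- part_id=3: no r row matches, row kept with r columns NULL.
- part_id=5: no r row matches, row kept with r columns NULL.
- part_id=5: no r row matches, row kept with r columns NULL.
- 6 row(s) from r found no l partner → padded with NULL.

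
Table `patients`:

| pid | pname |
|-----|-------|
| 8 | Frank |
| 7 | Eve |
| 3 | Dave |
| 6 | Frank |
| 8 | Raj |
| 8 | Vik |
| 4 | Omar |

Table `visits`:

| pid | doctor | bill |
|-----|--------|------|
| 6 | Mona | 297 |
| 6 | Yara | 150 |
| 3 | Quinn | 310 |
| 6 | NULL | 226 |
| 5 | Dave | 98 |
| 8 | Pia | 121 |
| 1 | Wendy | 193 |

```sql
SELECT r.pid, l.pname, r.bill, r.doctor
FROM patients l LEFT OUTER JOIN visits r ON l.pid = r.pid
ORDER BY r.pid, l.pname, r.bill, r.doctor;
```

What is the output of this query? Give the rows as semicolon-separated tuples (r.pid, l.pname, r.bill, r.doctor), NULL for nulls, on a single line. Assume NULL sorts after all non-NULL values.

LEFT JOIN keeps every row from `patients`; unmatched rows get NULL for `visits`'s columns.
Matching on l.pid = r.pid.
Matched pairs: 7; unmatched l rows kept: 2.

(3, Dave, 310, Quinn); (6, Frank, 150, Yara); (6, Frank, 226, NULL); (6, Frank, 297, Mona); (8, Frank, 121, Pia); (8, Raj, 121, Pia); (8, Vik, 121, Pia); (NULL, Eve, NULL, NULL); (NULL, Omar, NULL, NULL)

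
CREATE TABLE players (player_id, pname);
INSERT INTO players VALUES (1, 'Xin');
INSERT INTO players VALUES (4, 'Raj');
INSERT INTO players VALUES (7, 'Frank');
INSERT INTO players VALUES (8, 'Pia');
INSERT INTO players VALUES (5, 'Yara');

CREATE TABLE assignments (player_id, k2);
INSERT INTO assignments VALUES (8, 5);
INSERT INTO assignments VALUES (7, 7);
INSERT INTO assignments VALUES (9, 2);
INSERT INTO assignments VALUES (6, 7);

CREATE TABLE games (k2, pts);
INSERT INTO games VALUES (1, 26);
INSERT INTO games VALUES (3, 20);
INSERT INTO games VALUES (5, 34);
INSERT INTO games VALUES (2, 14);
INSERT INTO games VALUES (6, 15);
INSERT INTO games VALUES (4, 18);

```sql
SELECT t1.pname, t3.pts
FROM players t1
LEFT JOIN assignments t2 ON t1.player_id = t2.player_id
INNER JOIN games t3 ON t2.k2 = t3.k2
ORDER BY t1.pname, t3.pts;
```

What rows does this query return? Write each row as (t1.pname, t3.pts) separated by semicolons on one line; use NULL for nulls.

Step 1 — t1 LEFT JOIN t2 on player_id → 5 row(s).
Then INNER JOIN `games t3` on k2: keep only rows whose t2.k2 appears in t3.

(Pia, 34)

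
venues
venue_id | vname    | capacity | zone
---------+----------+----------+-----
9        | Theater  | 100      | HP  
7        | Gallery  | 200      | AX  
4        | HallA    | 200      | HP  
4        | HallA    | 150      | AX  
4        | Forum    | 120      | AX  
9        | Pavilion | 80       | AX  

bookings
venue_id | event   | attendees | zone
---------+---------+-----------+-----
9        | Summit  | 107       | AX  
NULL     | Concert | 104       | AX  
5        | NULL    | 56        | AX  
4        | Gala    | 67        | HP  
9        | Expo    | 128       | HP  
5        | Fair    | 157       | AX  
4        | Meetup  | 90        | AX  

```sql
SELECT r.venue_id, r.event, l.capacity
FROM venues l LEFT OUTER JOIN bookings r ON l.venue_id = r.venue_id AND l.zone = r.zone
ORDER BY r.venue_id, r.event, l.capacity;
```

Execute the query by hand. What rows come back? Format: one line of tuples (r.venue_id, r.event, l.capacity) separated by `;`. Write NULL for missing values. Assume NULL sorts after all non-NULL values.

LEFT JOIN keeps every row from `venues`; unmatched rows get NULL for `bookings`'s columns.
Matching on l.venue_id = r.venue_id AND l.zone = r.zone. A NULL in a compared column never satisfies the condition.
- l[0] venue_id=9, zone=HP → 1 match(es) in r → 1 row(s).
- l[1] venue_id=7, zone=AX → no match; kept with NULLs on the r side.
- l[2] venue_id=4, zone=HP → 1 match(es) in r → 1 row(s).
- l[3] venue_id=4, zone=AX → 1 match(es) in r → 1 row(s).
- l[4] venue_id=4, zone=AX → 1 match(es) in r → 1 row(s).
- l[5] venue_id=9, zone=AX → 1 match(es) in r → 1 row(s).
After projecting and ordering:
r.venue_id | r.event | l.capacity
4 | Gala | 200
4 | Meetup | 120
4 | Meetup | 150
9 | Expo | 100
9 | Summit | 80
NULL | NULL | 200

(4, Gala, 200); (4, Meetup, 120); (4, Meetup, 150); (9, Expo, 100); (9, Summit, 80); (NULL, NULL, 200)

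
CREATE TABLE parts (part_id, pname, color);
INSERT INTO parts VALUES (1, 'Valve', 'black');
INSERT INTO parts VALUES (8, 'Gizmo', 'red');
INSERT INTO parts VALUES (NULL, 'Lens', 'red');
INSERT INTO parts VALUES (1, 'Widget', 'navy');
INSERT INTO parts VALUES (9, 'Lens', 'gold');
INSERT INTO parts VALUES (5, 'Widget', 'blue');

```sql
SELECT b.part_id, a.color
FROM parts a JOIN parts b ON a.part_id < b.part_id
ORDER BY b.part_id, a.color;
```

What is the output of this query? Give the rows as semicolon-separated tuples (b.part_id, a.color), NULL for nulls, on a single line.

INNER JOIN keeps only pairs where the ON condition holds.
Matching on a.part_id < b.part_id. A NULL in a compared column never satisfies the condition.
- a[0] part_id=1 → 3 match(es) in b → 3 row(s).
- a[1] part_id=8 → 1 match(es) in b → 1 row(s).
- a[2] part_id=NULL → no match; dropped.
- a[3] part_id=1 → 3 match(es) in b → 3 row(s).
- a[4] part_id=9 → no match; dropped.
- a[5] part_id=5 → 2 match(es) in b → 2 row(s).
After projecting and ordering:
b.part_id | a.color
5 | black
5 | navy
8 | black
8 | blue
8 | navy
9 | black
9 | blue
9 | navy
9 | red

(5, black); (5, navy); (8, black); (8, blue); (8, navy); (9, black); (9, blue); (9, navy); (9, red)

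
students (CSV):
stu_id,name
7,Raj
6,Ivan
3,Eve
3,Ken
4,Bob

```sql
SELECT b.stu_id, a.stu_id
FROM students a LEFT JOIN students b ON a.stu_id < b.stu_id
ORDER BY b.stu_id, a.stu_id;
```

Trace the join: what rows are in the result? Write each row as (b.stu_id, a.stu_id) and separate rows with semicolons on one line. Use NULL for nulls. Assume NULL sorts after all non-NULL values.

LEFT JOIN keeps every row from `students a`; unmatched rows get NULL for `students b`'s columns.
Matching on a.stu_id < b.stu_id.
- stu_id=7: no b row matches, row kept with b columns NULL.
- stu_id=6: 1 matching b row(s), so 1 row(s) emitted.
- stu_id=3: 3 matching b row(s), so 3 row(s) emitted.
- stu_id=3: 3 matching b row(s), so 3 row(s) emitted.
- stu_id=4: 2 matching b row(s), so 2 row(s) emitted.
After projecting and ordering:
b.stu_id | a.stu_id
4 | 3
4 | 3
6 | 3
6 | 3
6 | 4
7 | 3
7 | 3
7 | 4
7 | 6
NULL | 7

(4, 3); (4, 3); (6, 3); (6, 3); (6, 4); (7, 3); (7, 3); (7, 4); (7, 6); (NULL, 7)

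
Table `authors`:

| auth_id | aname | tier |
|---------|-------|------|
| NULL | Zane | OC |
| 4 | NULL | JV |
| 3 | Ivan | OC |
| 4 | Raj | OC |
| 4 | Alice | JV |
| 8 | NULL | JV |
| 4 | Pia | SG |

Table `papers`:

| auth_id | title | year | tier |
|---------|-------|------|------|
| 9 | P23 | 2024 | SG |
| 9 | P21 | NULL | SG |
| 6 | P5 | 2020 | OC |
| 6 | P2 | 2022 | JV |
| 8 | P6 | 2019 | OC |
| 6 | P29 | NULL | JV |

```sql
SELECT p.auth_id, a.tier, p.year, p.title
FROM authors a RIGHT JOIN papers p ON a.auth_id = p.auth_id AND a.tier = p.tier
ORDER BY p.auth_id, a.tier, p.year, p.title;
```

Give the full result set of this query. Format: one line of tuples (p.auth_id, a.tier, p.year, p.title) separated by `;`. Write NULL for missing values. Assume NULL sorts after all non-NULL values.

(6, NULL, 2020, P5); (6, NULL, 2022, P2); (6, NULL, NULL, P29); (8, NULL, 2019, P6); (9, NULL, 2024, P23); (9, NULL, NULL, P21)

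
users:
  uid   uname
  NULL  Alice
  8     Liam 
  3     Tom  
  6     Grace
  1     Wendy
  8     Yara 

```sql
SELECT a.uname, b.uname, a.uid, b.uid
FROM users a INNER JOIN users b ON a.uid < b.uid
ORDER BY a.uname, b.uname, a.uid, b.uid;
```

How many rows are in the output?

INNER JOIN keeps only pairs where the ON condition holds.
Matching on a.uid < b.uid. A NULL in a compared column never satisfies the condition.
- a row (uid=NULL): no match → dropped.
- a row (uid=8): no match → dropped.
- a row (uid=3): matches 3 b row(s) → 3 output row(s).
- a row (uid=6): matches 2 b row(s) → 2 output row(s).
- a row (uid=1): matches 4 b row(s) → 4 output row(s).
- a row (uid=8): no match → dropped.
Total: 9 rows.

9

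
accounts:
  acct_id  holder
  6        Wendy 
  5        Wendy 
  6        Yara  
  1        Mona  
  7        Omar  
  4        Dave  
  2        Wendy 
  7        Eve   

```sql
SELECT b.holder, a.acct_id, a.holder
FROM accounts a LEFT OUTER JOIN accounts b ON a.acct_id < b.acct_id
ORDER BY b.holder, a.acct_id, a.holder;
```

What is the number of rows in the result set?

28

LEFT JOIN keeps every row from `accounts a`; unmatched rows get NULL for `accounts b`'s columns.
Matching on a.acct_id < b.acct_id.
- acct_id=6: 2 matching b row(s), so 2 row(s) emitted.
- acct_id=5: 4 matching b row(s), so 4 row(s) emitted.
- acct_id=6: 2 matching b row(s), so 2 row(s) emitted.
- acct_id=1: 7 matching b row(s), so 7 row(s) emitted.
- acct_id=7: no b row matches, row kept with b columns NULL.
- acct_id=4: 5 matching b row(s), so 5 row(s) emitted.
- acct_id=2: 6 matching b row(s), so 6 row(s) emitted.
- acct_id=7: no b row matches, row kept with b columns NULL.
Total: 26 matched + 2 padded = 28 rows.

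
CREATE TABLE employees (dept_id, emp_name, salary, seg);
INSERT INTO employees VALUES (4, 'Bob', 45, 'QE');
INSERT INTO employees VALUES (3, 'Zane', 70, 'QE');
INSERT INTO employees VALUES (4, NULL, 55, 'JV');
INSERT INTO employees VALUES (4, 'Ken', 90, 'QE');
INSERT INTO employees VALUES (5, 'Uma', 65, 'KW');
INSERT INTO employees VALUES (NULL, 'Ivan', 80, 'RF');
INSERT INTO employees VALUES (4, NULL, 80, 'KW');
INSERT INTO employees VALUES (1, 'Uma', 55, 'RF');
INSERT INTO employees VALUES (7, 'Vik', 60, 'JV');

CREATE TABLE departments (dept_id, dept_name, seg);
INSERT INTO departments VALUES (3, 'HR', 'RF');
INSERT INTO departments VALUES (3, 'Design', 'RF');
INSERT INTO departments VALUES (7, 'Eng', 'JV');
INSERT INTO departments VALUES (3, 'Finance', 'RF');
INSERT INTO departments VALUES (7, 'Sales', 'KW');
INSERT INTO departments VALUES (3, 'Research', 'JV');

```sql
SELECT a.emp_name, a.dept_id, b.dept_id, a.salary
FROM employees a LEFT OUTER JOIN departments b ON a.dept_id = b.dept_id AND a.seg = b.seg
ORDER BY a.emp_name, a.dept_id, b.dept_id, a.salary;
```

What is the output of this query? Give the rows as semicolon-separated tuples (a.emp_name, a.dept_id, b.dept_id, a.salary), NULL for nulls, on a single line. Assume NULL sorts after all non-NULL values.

(Bob, 4, NULL, 45); (Ivan, NULL, NULL, 80); (Ken, 4, NULL, 90); (Uma, 1, NULL, 55); (Uma, 5, NULL, 65); (Vik, 7, 7, 60); (Zane, 3, NULL, 70); (NULL, 4, NULL, 55); (NULL, 4, NULL, 80)

LEFT JOIN keeps every row from `employees`; unmatched rows get NULL for `departments`'s columns.
Matching on a.dept_id = b.dept_id AND a.seg = b.seg. A NULL in a compared column never satisfies the condition.
- a[0] dept_id=4, seg=QE → no match; kept with NULLs on the b side.
- a[1] dept_id=3, seg=QE → no match; kept with NULLs on the b side.
- a[2] dept_id=4, seg=JV → no match; kept with NULLs on the b side.
- a[3] dept_id=4, seg=QE → no match; kept with NULLs on the b side.
- a[4] dept_id=5, seg=KW → no match; kept with NULLs on the b side.
- a[5] dept_id=NULL, seg=RF → no match; kept with NULLs on the b side.
- a[6] dept_id=4, seg=KW → no match; kept with NULLs on the b side.
- a[7] dept_id=1, seg=RF → no match; kept with NULLs on the b side.
- a[8] dept_id=7, seg=JV → 1 match(es) in b → 1 row(s).
After projecting and ordering:
a.emp_name | a.dept_id | b.dept_id | a.salary
Bob | 4 | NULL | 45
Ivan | NULL | NULL | 80
Ken | 4 | NULL | 90
Uma | 1 | NULL | 55
Uma | 5 | NULL | 65
Vik | 7 | 7 | 60
Zane | 3 | NULL | 70
NULL | 4 | NULL | 55
NULL | 4 | NULL | 80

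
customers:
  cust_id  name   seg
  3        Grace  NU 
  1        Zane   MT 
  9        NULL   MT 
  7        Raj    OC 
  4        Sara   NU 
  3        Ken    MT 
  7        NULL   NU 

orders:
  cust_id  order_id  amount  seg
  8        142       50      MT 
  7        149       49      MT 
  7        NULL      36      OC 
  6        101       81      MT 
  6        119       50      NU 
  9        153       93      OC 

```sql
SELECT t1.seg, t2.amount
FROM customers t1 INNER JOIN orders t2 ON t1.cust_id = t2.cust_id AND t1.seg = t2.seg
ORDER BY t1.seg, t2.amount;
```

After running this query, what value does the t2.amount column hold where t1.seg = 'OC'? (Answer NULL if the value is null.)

INNER JOIN keeps only pairs where the ON condition holds.
Matching on t1.cust_id = t2.cust_id AND t1.seg = t2.seg.
Matched pairs: 1.

36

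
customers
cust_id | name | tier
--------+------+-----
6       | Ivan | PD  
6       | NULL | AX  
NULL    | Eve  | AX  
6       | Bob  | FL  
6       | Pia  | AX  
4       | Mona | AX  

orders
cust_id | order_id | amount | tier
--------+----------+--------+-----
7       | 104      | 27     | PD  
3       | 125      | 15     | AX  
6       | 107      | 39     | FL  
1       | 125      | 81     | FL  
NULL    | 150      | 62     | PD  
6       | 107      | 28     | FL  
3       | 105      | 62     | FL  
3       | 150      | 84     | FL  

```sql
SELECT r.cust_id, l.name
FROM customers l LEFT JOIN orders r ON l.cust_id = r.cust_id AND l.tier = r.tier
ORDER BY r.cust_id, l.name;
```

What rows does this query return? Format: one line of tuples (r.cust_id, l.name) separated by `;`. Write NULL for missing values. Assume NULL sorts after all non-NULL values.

(6, Bob); (6, Bob); (NULL, Eve); (NULL, Ivan); (NULL, Mona); (NULL, Pia); (NULL, NULL)

LEFT JOIN keeps every row from `customers`; unmatched rows get NULL for `orders`'s columns.
Matching on l.cust_id = r.cust_id AND l.tier = r.tier. A NULL in a compared column never satisfies the condition.
Matched pairs: 2; unmatched l rows kept: 5.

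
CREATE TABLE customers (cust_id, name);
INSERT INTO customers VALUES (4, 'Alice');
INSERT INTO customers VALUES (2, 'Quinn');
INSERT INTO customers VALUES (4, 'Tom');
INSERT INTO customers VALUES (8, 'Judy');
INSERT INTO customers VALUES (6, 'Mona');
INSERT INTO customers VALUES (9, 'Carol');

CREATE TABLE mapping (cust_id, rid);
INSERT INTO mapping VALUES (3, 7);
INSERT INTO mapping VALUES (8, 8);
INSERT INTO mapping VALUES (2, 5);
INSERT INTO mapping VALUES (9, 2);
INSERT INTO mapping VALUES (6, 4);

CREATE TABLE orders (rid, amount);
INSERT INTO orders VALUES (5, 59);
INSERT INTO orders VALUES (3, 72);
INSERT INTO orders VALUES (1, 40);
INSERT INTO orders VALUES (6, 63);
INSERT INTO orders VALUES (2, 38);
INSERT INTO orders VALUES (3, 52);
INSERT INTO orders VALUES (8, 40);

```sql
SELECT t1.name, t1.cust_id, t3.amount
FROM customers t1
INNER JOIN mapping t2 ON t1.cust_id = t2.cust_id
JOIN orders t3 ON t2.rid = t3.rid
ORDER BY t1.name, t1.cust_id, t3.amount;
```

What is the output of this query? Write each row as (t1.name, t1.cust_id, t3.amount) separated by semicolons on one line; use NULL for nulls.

(Carol, 9, 38); (Judy, 8, 40); (Quinn, 2, 59)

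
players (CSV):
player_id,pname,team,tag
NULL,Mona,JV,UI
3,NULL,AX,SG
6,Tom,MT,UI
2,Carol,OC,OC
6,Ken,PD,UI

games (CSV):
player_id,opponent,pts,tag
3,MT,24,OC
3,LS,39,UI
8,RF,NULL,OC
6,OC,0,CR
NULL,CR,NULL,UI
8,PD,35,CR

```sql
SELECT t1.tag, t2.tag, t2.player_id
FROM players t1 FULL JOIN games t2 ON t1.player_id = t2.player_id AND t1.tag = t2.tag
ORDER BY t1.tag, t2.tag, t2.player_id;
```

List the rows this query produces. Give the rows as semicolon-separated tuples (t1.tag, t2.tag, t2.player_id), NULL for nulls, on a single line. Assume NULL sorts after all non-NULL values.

(OC, NULL, NULL); (SG, NULL, NULL); (UI, NULL, NULL); (UI, NULL, NULL); (UI, NULL, NULL); (NULL, CR, 6); (NULL, CR, 8); (NULL, OC, 3); (NULL, OC, 8); (NULL, UI, 3); (NULL, UI, NULL)

FULL OUTER JOIN keeps every row from both sides; unmatched rows get NULL for the other side's columns.
Matching on t1.player_id = t2.player_id AND t1.tag = t2.tag. A NULL in a compared column never satisfies the condition.
- t1[0] player_id=NULL, tag=UI → no match; kept with NULLs on the t2 side.
- t1[1] player_id=3, tag=SG → no match; kept with NULLs on the t2 side.
- t1[2] player_id=6, tag=UI → no match; kept with NULLs on the t2 side.
- t1[3] player_id=2, tag=OC → no match; kept with NULLs on the t2 side.
- t1[4] player_id=6, tag=UI → no match; kept with NULLs on the t2 side.
- 6 t2 row(s) had no t1 match → kept, t1 columns NULL.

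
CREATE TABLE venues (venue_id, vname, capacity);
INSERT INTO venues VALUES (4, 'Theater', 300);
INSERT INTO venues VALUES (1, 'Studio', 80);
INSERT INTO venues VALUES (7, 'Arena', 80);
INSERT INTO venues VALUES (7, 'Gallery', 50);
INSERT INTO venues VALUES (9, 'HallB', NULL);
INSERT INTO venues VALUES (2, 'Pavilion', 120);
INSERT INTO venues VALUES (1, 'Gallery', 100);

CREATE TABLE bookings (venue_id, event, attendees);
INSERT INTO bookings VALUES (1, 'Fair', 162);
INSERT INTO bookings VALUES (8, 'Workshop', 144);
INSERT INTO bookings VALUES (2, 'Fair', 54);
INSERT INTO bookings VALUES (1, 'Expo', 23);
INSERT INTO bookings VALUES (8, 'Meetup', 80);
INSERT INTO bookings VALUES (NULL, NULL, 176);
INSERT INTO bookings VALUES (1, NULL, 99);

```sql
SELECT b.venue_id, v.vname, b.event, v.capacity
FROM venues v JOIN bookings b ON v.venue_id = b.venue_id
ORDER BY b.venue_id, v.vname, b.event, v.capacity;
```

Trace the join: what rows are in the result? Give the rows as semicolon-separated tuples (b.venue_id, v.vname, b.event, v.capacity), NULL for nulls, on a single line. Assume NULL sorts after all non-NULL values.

(1, Gallery, Expo, 100); (1, Gallery, Fair, 100); (1, Gallery, NULL, 100); (1, Studio, Expo, 80); (1, Studio, Fair, 80); (1, Studio, NULL, 80); (2, Pavilion, Fair, 120)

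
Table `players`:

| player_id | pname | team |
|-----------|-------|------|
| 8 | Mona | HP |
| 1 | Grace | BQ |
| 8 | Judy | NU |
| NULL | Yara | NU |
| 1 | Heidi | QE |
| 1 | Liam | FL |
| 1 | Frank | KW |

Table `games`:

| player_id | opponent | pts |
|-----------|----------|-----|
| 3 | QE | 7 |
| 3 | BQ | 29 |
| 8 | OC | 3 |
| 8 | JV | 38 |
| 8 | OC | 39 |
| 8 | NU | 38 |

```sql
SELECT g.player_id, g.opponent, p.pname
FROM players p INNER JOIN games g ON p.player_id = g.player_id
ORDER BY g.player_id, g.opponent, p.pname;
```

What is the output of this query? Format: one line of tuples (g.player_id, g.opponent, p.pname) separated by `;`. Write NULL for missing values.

INNER JOIN keeps only pairs where the ON condition holds.
Matching on p.player_id = g.player_id. A NULL in a compared column never satisfies the condition.
- p[0] player_id=8 → 4 match(es) in g → 4 row(s).
- p[1] player_id=1 → no match; dropped.
- p[2] player_id=8 → 4 match(es) in g → 4 row(s).
- p[3] player_id=NULL → no match; dropped.
- p[4] player_id=1 → no match; dropped.
- p[5] player_id=1 → no match; dropped.
- p[6] player_id=1 → no match; dropped.
After projecting and ordering:
g.player_id | g.opponent | p.pname
8 | JV | Judy
8 | JV | Mona
8 | NU | Judy
8 | NU | Mona
8 | OC | Judy
8 | OC | Judy
8 | OC | Mona
8 | OC | Mona

(8, JV, Judy); (8, JV, Mona); (8, NU, Judy); (8, NU, Mona); (8, OC, Judy); (8, OC, Judy); (8, OC, Mona); (8, OC, Mona)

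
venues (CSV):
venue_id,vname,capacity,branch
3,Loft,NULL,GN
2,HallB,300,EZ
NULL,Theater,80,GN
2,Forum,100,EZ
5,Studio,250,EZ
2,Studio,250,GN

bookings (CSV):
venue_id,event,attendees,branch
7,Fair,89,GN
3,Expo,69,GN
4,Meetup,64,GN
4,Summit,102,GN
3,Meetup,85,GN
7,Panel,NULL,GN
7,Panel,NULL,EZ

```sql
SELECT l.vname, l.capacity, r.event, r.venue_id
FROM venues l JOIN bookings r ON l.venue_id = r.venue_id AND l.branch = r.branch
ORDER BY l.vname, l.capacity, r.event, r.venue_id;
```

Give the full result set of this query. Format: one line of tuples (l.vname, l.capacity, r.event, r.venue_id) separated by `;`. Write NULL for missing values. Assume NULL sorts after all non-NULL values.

(Loft, NULL, Expo, 3); (Loft, NULL, Meetup, 3)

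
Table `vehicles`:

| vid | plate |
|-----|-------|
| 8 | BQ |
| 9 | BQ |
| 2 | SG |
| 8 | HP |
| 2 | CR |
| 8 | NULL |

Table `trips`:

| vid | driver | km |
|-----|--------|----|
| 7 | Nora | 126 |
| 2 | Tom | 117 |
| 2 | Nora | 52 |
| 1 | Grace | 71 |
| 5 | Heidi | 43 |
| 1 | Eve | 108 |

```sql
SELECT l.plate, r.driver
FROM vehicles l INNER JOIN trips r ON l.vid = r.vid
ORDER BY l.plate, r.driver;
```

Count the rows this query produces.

INNER JOIN keeps only pairs where the ON condition holds.
Matching on l.vid = r.vid.
- vid=8: no matching r row, dropped.
- vid=9: no matching r row, dropped.
- vid=2: 2 matching r row(s), so 2 row(s) emitted.
- vid=8: no matching r row, dropped.
- vid=2: 2 matching r row(s), so 2 row(s) emitted.
- vid=8: no matching r row, dropped.
Total: 4 rows.

4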